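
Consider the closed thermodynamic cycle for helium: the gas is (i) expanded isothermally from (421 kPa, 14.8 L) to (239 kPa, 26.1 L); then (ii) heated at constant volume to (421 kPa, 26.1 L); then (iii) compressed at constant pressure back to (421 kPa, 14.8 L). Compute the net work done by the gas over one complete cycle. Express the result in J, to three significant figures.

Leg (i): W = PᵢVᵢ ln(V_f/Vᵢ) = (6231) ln(26.1/14.8) = 3535 J.
Leg (ii): W = 0.
Leg (iii): W = PΔV = (421)(14.8 − 26.1) = -4757 J.
W_net = 3535 − 4757 = -1223 J.

W_net ≈ -1220 J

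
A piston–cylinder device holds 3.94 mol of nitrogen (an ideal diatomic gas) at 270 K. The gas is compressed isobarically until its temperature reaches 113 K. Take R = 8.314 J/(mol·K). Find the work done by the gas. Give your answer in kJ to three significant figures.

Isobaric: W = P ΔV = nR ΔT.
W = (3.94)(8.314)(113 − 270) = -5143 J.

W ≈ -5.14 kJ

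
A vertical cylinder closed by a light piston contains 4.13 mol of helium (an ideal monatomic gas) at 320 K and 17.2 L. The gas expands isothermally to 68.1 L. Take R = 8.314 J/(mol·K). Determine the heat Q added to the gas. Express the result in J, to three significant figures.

Isothermal ⇒ ΔU = 0, so Q = W = nRT ln(V₂/V₁).
Q = (4.13)(8.314)(320) ln(68.1/17.2) = 10988 × 1.376 = 15120 J.

Q ≈ 15100 J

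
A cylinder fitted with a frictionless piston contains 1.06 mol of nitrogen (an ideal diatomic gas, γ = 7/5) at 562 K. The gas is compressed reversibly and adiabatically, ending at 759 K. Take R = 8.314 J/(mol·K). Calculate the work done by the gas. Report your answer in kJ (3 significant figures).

Adiabatic ⇒ Q = 0, so W_by = −ΔU = nCᵥ(T₁ − T₂).
Cᵥ = 5R/2 = 20.79 J/(mol·K).
W = (1.06)(20.79)(562 − 759) = -4340 J.

W ≈ -4.34 kJ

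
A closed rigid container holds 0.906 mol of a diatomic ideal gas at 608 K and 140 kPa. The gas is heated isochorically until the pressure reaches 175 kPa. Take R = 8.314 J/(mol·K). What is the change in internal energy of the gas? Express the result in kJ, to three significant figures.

ΔU ≈ 2.86 kJ

Constant volume ⇒ W = 0, so Q = ΔU = nCᵥΔT with Cᵥ = 5R/2 = 20.79 J/(mol·K).
At constant V, T₂/T₁ = P₂/P₁ ⇒ ΔT = T₁(P₂/P₁ − 1) = 608·(175/140 − 1) = 152 K.
ΔU = (0.906)(20.79)(152) = 2862 J.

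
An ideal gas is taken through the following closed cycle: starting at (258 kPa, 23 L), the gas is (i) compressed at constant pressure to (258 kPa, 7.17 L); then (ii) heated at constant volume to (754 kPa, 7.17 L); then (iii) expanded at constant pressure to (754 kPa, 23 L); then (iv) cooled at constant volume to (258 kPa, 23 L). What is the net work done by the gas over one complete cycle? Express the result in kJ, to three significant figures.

Constant-volume legs do no work.
W(i) = (258)(7.17 − 23) = -4084 J; W(iii) = (754)(23 − 7.17) = 11936 J.
W_net = -4084 + 11936 = 7852 J (the clockwise enclosed area).

W_net ≈ 7.85 kJ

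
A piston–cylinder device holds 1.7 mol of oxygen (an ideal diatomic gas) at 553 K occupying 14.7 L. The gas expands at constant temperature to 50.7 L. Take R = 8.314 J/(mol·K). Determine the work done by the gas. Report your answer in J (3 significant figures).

Isothermal: W = nRT ln(V₂/V₁).
W = (1.7)(8.314)(553) × ln(50.7/14.7)
  = 7816 × 1.238
W_by_gas = 9677 J.

W ≈ 9680 J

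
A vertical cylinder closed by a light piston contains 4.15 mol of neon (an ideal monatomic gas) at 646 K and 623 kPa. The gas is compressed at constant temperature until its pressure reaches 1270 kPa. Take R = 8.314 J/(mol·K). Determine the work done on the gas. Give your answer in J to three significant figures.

W ≈ 15900 J

Isothermal process: W = nRT ln(V₂/V₁) = nRT ln(P₁/P₂).
W = (4.15)(8.314)(646) × ln(623/1270)
  = 22289 × ln(0.4906) = 22289 × -0.7122
W_by_gas = -15875 J; work on gas = −W_by = 15875 J.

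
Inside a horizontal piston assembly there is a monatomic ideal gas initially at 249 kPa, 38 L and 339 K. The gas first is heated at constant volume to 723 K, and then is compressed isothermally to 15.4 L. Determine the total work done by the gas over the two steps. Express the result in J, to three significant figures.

W_total ≈ -18200 J

Step 1 (isochoric): W = 0 (constant volume).
After step 1: P = 531.1 kPa (V unchanged).
Step 2 (isothermal): W = P₁V₁ ln(V₂/V₁) = (20180) ln(15.4/38) = -18227 J.
W_total = 0 − 18227 = -18227 J.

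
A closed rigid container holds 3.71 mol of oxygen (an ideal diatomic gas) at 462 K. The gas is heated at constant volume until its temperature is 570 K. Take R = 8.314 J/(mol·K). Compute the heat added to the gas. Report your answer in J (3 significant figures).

Constant volume ⇒ W = 0, so Q = ΔU = nCᵥΔT with Cᵥ = 5R/2 = 20.79 J/(mol·K).
ΔU = (3.71)(20.79)(570 − 462) = 8328 J.

Q ≈ 8330 J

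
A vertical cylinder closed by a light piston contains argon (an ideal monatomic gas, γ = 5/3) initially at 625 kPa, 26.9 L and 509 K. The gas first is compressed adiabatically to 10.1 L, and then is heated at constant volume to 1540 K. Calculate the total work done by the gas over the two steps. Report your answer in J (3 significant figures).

W_total ≈ -23200 J

Step 1 (adiabatic): W = (P₁V₁ − P₂V₂)/(γ−1) = (16812 − 32304)/0.667 = -23237 J.
Step 2 (isochoric): W = 0 (constant volume).
W_total = -23237 + 0 = -23237 J.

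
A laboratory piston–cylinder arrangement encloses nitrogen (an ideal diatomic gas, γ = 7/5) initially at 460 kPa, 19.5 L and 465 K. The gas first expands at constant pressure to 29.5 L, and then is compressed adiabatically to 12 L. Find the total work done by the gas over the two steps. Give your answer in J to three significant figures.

Step 1 (isobaric): W = PΔV = (460 kPa)(29.5 − 19.5 L) = 4600 J.
After step 1: P = 460 kPa, V = 29.5 L, T = 703.5 K.
Step 2 (adiabatic): W = (P₁V₁ − P₂V₂)/(γ−1) = (13570 − 19446)/0.4 = -14691 J.
W_total = 4600 − 14691 = -10091 J.

W_total ≈ -10100 J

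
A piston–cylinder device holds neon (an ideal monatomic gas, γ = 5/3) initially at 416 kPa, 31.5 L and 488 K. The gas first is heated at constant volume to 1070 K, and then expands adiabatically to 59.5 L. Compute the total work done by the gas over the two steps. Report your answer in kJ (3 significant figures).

Step 1 (isochoric): W = 0 (constant volume).
After step 1: P = 912.1 kPa (V unchanged).
Step 2 (adiabatic): W = (P₁V₁ − P₂V₂)/(γ−1) = (28732 − 18803)/0.667 = 14893 J.
W_total = 0 + 14893 = 14893 J.

W_total ≈ 14.9 kJ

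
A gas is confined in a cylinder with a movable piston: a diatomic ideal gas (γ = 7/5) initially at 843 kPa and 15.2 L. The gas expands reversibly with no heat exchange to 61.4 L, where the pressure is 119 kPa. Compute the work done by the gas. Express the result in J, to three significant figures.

W ≈ 13800 J

Adiabatic: W = (P₁V₁ − P₂V₂)/(γ − 1) with γ = 7/5.
P₁V₁ = 12814 J, P₂V₂ = 7307 J.
W = (12814 − 7307) / 0.4 = 13768 J.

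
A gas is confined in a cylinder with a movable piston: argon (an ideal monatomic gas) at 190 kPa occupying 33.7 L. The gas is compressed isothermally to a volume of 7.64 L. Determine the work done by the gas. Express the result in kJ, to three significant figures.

W ≈ -9.50 kJ

Isothermal: W = nRT ln(V₂/V₁) = P₁V₁ ln(V₂/V₁).
P₁V₁ = (190 kPa)(33.7 L) = 6403 J.
W = 6403 × ln(7.64/33.7) = 6403 × -1.484
W_by_gas = -9503 J.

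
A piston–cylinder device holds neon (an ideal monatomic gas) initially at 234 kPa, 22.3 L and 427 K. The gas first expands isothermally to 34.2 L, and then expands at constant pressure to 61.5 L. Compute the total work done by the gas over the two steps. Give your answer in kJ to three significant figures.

Step 1 (isothermal): W = P₁V₁ ln(V₂/V₁) = (5218) ln(34.2/22.3) = 2232 J.
After step 1: P = 152.6 kPa, V = 34.2 L, T = 427 K.
Step 2 (isobaric): W = PΔV = (152.6 kPa)(61.5 − 34.2 L) = 4165 J.
W_total = 2232 + 4165 = 6397 J.

W_total ≈ 6.40 kJ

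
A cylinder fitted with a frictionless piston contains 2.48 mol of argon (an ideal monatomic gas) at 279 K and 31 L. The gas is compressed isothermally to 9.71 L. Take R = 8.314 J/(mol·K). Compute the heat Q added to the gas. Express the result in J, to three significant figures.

Isothermal ⇒ ΔU = 0, so Q = W = nRT ln(V₂/V₁).
Q = (2.48)(8.314)(279) ln(9.71/31) = 5753 × -1.161 = -6678 J.

Q ≈ -6680 J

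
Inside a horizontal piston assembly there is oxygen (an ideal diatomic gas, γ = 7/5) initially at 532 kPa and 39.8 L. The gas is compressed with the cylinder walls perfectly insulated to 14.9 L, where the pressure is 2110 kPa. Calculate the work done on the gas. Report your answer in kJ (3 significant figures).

Adiabatic: W = (P₁V₁ − P₂V₂)/(γ − 1) with γ = 7/5.
P₁V₁ = 21174 J, P₂V₂ = 31439 J.
W = (21174 − 31439) / 0.4 = -25664 J.
Work on gas = −W_by = 25664 J.

W ≈ 25.7 kJ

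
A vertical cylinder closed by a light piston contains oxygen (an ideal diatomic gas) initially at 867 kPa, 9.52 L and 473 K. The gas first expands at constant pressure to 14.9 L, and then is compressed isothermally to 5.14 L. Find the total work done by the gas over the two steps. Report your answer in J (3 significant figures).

Step 1 (isobaric): W = PΔV = (867 kPa)(14.9 − 9.52 L) = 4664 J.
After step 1: P = 867 kPa, V = 14.9 L, T = 740.3 K.
Step 2 (isothermal): W = P₁V₁ ln(V₂/V₁) = (12918) ln(5.14/14.9) = -13749 J.
W_total = 4664 − 13749 = -9085 J.

W_total ≈ -9080 J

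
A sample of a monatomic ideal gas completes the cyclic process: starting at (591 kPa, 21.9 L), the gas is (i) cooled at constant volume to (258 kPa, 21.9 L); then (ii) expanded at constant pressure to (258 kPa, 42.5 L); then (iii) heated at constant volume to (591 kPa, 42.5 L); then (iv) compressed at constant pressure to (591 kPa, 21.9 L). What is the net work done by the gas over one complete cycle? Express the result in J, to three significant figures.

W_net ≈ -6860 J

Constant-volume legs do no work.
W(ii) = (258)(42.5 − 21.9) = 5315 J; W(iv) = (591)(21.9 − 42.5) = -12175 J.
W_net = 5315 − 12175 = -6860 J (the counter-clockwise enclosed area).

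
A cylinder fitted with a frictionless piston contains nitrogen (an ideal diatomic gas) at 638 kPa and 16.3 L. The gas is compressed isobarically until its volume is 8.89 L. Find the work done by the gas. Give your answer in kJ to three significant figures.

Isobaric: W = P ΔV.
W = (638 kPa)(8.89 − 16.3 L) = (638)(-7.41) = -4728 J.

W ≈ -4.73 kJ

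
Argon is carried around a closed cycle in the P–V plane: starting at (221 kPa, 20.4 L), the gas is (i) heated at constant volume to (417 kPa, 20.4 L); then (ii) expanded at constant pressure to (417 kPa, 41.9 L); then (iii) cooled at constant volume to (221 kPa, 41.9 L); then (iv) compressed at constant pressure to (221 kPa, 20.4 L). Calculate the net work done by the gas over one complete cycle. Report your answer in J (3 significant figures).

W_net ≈ 4210 J

Constant-volume legs do no work.
W(ii) = (417)(41.9 − 20.4) = 8966 J; W(iv) = (221)(20.4 − 41.9) = -4752 J.
W_net = 8966 − 4752 = 4214 J (the clockwise enclosed area).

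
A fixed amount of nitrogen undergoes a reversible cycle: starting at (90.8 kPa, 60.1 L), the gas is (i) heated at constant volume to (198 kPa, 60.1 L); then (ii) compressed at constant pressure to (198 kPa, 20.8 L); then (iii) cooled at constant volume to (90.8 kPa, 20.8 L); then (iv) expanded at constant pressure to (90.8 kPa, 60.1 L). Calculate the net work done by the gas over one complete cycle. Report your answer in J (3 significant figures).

Constant-volume legs do no work.
W(ii) = (198)(20.8 − 60.1) = -7781 J; W(iv) = (90.8)(60.1 − 20.8) = 3568 J.
W_net = -7781 + 3568 = -4213 J (the counter-clockwise enclosed area).

W_net ≈ -4210 J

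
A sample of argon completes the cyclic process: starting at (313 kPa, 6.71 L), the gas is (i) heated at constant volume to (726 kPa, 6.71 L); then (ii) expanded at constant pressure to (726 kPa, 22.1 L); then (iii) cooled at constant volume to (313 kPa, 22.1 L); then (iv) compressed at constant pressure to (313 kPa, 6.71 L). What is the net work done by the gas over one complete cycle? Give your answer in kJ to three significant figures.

W_net ≈ 6.36 kJ

Constant-volume legs do no work.
W(ii) = (726)(22.1 − 6.71) = 11173 J; W(iv) = (313)(6.71 − 22.1) = -4817 J.
W_net = 11173 − 4817 = 6356 J (the clockwise enclosed area).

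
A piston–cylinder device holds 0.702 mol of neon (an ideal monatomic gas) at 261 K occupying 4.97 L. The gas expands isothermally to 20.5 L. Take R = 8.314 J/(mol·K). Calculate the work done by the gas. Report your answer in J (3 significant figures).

Isothermal: W = nRT ln(V₂/V₁).
W = (0.702)(8.314)(261) × ln(20.5/4.97)
  = 1523 × 1.417
W_by_gas = 2159 J.

W ≈ 2160 J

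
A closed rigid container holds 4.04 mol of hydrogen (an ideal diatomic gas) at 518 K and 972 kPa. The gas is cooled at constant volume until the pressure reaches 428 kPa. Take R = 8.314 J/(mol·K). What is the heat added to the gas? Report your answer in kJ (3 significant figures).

Constant volume ⇒ W = 0, so Q = ΔU = nCᵥΔT with Cᵥ = 5R/2 = 20.79 J/(mol·K).
At constant V, T₂/T₁ = P₂/P₁ ⇒ ΔT = T₁(P₂/P₁ − 1) = 518·(428/972 − 1) = -289.9 K.
ΔU = (4.04)(20.79)(-289.9) = -24344 J.

Q ≈ -24.3 kJ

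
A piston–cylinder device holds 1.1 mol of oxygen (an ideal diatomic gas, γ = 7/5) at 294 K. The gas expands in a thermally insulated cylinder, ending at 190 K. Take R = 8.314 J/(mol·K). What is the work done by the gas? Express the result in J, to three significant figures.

Adiabatic ⇒ Q = 0, so W_by = −ΔU = nCᵥ(T₁ − T₂).
Cᵥ = 5R/2 = 20.79 J/(mol·K).
W = (1.1)(20.79)(294 − 190) = 2378 J.

W ≈ 2380 J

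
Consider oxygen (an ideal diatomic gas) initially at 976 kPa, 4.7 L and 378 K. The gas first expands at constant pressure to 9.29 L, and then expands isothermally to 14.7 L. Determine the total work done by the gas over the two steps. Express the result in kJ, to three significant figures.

Step 1 (isobaric): W = PΔV = (976 kPa)(9.29 − 4.7 L) = 4480 J.
After step 1: P = 976 kPa, V = 9.29 L, T = 747.2 K.
Step 2 (isothermal): W = P₁V₁ ln(V₂/V₁) = (9067) ln(14.7/9.29) = 4161 J.
W_total = 4480 + 4161 = 8641 J.

W_total ≈ 8.64 kJ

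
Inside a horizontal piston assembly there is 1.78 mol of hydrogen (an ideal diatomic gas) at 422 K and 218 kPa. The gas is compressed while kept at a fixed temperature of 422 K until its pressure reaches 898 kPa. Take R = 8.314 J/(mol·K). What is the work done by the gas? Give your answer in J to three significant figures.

Isothermal process: W = nRT ln(V₂/V₁) = nRT ln(P₁/P₂).
W = (1.78)(8.314)(422) × ln(218/898)
  = 6245 × ln(0.2428) = 6245 × -1.416
W_by_gas = -8841 J.

W ≈ -8840 J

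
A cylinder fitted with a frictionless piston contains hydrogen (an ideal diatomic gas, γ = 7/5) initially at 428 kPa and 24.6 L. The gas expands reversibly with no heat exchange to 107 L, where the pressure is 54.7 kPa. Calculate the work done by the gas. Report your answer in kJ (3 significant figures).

Adiabatic: W = (P₁V₁ − P₂V₂)/(γ − 1) with γ = 7/5.
P₁V₁ = 10529 J, P₂V₂ = 5853 J.
W = (10529 − 5853) / 0.4 = 11690 J.

W ≈ 11.7 kJ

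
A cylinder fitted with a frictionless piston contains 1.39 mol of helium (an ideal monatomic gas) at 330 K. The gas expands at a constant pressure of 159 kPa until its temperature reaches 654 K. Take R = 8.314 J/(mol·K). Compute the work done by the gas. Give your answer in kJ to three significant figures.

W ≈ 3.74 kJ

Isobaric: W = P ΔV = nR ΔT.
W = (1.39)(8.314)(654 − 330) = 3744 J.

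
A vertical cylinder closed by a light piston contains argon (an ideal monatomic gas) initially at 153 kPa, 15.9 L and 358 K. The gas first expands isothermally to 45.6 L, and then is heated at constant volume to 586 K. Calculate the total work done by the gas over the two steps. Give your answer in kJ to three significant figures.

Step 1 (isothermal): W = P₁V₁ ln(V₂/V₁) = (2433) ln(45.6/15.9) = 2563 J.
Step 2 (isochoric): W = 0 (constant volume).
W_total = 2563 + 0 = 2563 J.

W_total ≈ 2.56 kJ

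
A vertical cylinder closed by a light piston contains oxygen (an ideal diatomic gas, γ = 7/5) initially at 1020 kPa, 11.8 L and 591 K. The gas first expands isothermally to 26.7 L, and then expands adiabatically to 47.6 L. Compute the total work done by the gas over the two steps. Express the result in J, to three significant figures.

Step 1 (isothermal): W = P₁V₁ ln(V₂/V₁) = (12036) ln(26.7/11.8) = 9828 J.
After step 1: P = 450.8 kPa, V = 26.7 L, T = 591 K.
Step 2 (adiabatic): W = (P₁V₁ − P₂V₂)/(γ−1) = (12036 − 9551)/0.4 = 6213 J.
W_total = 9828 + 6213 = 16041 J.

W_total ≈ 16000 J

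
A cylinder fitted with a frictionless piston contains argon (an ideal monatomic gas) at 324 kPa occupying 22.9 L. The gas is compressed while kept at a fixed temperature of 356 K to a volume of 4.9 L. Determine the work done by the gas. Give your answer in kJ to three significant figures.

W ≈ -11.4 kJ

Isothermal: W = nRT ln(V₂/V₁) = P₁V₁ ln(V₂/V₁).
P₁V₁ = (324 kPa)(22.9 L) = 7420 J.
W = 7420 × ln(4.9/22.9) = 7420 × -1.542
W_by_gas = -11440 J.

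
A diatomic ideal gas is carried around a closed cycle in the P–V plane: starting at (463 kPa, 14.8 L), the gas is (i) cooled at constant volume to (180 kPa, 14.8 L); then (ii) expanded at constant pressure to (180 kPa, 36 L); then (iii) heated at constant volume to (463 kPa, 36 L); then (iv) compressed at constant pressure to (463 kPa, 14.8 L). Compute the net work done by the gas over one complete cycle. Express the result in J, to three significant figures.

W_net ≈ -6000 J

Constant-volume legs do no work.
W(ii) = (180)(36 − 14.8) = 3816 J; W(iv) = (463)(14.8 − 36) = -9816 J.
W_net = 3816 − 9816 = -6000 J (the counter-clockwise enclosed area).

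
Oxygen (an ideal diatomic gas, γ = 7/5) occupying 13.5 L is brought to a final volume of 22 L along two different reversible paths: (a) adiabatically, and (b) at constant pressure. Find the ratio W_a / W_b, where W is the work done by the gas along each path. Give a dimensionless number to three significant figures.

Path (a) adiabatic: W = P₁V₁(1 − (V₁/V₂)^(γ−1))/(γ−1) → W_a/(P₁V₁) = 0.4436.
Path (b) isobaric: W = P₁(V₂ − V₁) → W_b/(P₁V₁) = 0.6296.
W_a / W_b = 0.4436 / 0.6296 = 0.7046.

W_a / W_b ≈ 0.705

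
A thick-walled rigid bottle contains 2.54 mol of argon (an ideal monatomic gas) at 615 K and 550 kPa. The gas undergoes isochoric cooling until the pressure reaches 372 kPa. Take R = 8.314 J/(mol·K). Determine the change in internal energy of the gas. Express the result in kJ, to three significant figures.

Constant volume ⇒ W = 0, so Q = ΔU = nCᵥΔT with Cᵥ = 3R/2 = 12.47 J/(mol·K).
At constant V, T₂/T₁ = P₂/P₁ ⇒ ΔT = T₁(P₂/P₁ − 1) = 615·(372/550 − 1) = -199 K.
ΔU = (2.54)(12.47)(-199) = -6305 J.

ΔU ≈ -6.30 kJ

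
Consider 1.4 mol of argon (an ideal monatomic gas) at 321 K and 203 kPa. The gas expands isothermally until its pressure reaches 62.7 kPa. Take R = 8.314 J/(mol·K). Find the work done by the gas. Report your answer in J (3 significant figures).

W ≈ 4390 J

Isothermal process: W = nRT ln(V₂/V₁) = nRT ln(P₁/P₂).
W = (1.4)(8.314)(321) × ln(203/62.7)
  = 3736 × ln(3.238) = 3736 × 1.175
W_by_gas = 4390 J.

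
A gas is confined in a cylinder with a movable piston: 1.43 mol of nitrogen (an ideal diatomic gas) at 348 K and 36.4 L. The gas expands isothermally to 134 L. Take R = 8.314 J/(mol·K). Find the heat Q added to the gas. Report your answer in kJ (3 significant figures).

Q ≈ 5.39 kJ

Isothermal ⇒ ΔU = 0, so Q = W = nRT ln(V₂/V₁).
Q = (1.43)(8.314)(348) ln(134/36.4) = 4137 × 1.303 = 5392 J.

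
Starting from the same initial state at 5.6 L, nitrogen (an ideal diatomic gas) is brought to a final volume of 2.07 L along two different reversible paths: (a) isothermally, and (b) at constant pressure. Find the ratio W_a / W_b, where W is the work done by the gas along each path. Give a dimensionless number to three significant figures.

Path (a) isothermal: W = P₁V₁ ln(V₂/V₁) → W_a/(P₁V₁) = -0.9952.
Path (b) isobaric: W = P₁(V₂ − V₁) → W_b/(P₁V₁) = -0.6304.
W_a / W_b = -0.9952 / -0.6304 = 1.579.

W_a / W_b ≈ 1.58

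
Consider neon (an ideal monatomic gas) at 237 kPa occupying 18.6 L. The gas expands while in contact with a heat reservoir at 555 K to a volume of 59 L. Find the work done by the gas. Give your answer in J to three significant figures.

Isothermal: W = nRT ln(V₂/V₁) = P₁V₁ ln(V₂/V₁).
P₁V₁ = (237 kPa)(18.6 L) = 4408 J.
W = 4408 × ln(59/18.6) = 4408 × 1.154
W_by_gas = 5089 J.

W ≈ 5090 J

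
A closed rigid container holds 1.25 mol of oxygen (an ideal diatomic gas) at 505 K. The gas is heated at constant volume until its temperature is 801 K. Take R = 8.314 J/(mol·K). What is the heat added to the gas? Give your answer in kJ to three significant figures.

Q ≈ 7.69 kJ

Constant volume ⇒ W = 0, so Q = ΔU = nCᵥΔT with Cᵥ = 5R/2 = 20.79 J/(mol·K).
ΔU = (1.25)(20.79)(801 − 505) = 7690 J.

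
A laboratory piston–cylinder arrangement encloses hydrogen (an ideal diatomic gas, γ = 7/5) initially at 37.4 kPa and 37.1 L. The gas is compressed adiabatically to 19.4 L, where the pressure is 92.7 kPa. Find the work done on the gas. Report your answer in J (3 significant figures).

Adiabatic: W = (P₁V₁ − P₂V₂)/(γ − 1) with γ = 7/5.
P₁V₁ = 1388 J, P₂V₂ = 1798 J.
W = (1388 − 1798) / 0.4 = -1027 J.
Work on gas = −W_by = 1027 J.

W ≈ 1030 J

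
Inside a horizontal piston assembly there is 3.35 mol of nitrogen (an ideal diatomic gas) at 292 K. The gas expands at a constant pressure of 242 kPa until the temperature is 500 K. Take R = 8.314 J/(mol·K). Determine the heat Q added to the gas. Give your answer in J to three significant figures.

Q ≈ 20300 J

Isobaric: W = nRΔT = (3.35)(8.314)(208) = 5793 J.
ΔU = nCᵥΔT with Cᵥ = 5R/2: ΔU = (3.35)(20.79)(208) = 14483 J.
Q = ΔU + W = 14483 + 5793 = 20276 J.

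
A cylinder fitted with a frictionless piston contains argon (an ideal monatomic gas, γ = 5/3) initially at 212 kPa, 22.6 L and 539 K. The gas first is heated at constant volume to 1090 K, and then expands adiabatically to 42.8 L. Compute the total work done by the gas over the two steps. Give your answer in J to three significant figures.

Step 1 (isochoric): W = 0 (constant volume).
After step 1: P = 428.7 kPa (V unchanged).
Step 2 (adiabatic): W = (P₁V₁ − P₂V₂)/(γ−1) = (9689 − 6330)/0.667 = 5039 J.
W_total = 0 + 5039 = 5039 J.

W_total ≈ 5040 J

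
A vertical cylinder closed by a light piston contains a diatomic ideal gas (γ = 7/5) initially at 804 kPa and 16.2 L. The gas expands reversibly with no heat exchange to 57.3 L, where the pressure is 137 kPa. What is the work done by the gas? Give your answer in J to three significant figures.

W ≈ 12900 J

Adiabatic: W = (P₁V₁ − P₂V₂)/(γ − 1) with γ = 7/5.
P₁V₁ = 13025 J, P₂V₂ = 7850 J.
W = (13025 − 7850) / 0.4 = 12937 J.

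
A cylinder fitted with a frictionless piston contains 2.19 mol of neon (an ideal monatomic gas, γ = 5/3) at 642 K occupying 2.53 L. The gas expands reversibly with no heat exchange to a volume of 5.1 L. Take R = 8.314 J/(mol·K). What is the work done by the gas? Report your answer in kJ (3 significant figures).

W ≈ 6.55 kJ

Adiabatic: TV^(γ−1) = const with γ = 5/3.
T₂ = T₁ (V₁/V₂)^(γ−1) = 642 × (2.53/5.1)^0.667 = 642 × 0.6267 = 402.3 K.
W_by = nCᵥ(T₁ − T₂) = (2.19)(12.47)(642 − 402.3) = 6546 J.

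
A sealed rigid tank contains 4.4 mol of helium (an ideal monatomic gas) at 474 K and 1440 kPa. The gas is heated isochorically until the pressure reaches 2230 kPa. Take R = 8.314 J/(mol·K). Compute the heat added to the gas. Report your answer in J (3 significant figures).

Constant volume ⇒ W = 0, so Q = ΔU = nCᵥΔT with Cᵥ = 3R/2 = 12.47 J/(mol·K).
At constant V, T₂/T₁ = P₂/P₁ ⇒ ΔT = T₁(P₂/P₁ − 1) = 474·(2230/1440 − 1) = 260 K.
ΔU = (4.4)(12.47)(260) = 14269 J.

Q ≈ 14300 J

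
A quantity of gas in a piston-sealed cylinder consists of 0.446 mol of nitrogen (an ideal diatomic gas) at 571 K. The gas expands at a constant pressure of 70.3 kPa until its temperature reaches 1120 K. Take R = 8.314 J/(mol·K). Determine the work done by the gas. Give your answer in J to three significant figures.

W ≈ 2040 J

Isobaric: W = P ΔV = nR ΔT.
W = (0.446)(8.314)(1120 − 571) = 2036 J.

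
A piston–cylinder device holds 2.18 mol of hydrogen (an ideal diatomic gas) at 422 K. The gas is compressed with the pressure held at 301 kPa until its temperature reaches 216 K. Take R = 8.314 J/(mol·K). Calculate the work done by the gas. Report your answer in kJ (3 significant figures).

W ≈ -3.73 kJ

Isobaric: W = P ΔV = nR ΔT.
W = (2.18)(8.314)(216 − 422) = -3734 J.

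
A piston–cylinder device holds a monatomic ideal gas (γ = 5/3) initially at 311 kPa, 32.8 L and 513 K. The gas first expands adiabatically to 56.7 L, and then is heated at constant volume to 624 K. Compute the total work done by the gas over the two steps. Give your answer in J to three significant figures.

Step 1 (adiabatic): W = (P₁V₁ − P₂V₂)/(γ−1) = (10201 − 7082)/0.667 = 4678 J.
Step 2 (isochoric): W = 0 (constant volume).
W_total = 4678 + 0 = 4678 J.

W_total ≈ 4680 J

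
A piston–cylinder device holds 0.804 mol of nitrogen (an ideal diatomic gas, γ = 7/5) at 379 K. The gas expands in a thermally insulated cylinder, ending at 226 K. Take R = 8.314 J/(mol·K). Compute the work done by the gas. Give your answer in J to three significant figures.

Adiabatic ⇒ Q = 0, so W_by = −ΔU = nCᵥ(T₁ − T₂).
Cᵥ = 5R/2 = 20.79 J/(mol·K).
W = (0.804)(20.79)(379 − 226) = 2557 J.

W ≈ 2560 J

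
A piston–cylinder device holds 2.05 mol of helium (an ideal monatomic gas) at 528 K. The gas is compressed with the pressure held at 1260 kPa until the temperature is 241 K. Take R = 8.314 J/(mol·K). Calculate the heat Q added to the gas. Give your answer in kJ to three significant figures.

Q ≈ -12.2 kJ

Isobaric: W = nRΔT = (2.05)(8.314)(-287) = -4892 J.
ΔU = nCᵥΔT with Cᵥ = 3R/2: ΔU = (2.05)(12.47)(-287) = -7337 J.
Q = ΔU + W = -7337 − 4892 = -12229 J.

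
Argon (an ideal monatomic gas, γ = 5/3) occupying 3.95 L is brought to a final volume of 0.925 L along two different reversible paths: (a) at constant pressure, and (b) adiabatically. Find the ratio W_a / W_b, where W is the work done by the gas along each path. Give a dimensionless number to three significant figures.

Path (a) isobaric: W = P₁(V₂ − V₁) → W_a/(P₁V₁) = -0.7658.
Path (b) adiabatic: W = P₁V₁(1 − (V₁/V₂)^(γ−1))/(γ−1) → W_b/(P₁V₁) = -2.448.
W_a / W_b = -0.7658 / -2.448 = 0.3128.

W_a / W_b ≈ 0.313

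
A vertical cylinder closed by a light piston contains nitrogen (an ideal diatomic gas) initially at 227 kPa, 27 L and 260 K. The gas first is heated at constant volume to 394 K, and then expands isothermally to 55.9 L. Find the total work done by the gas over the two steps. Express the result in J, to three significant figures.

Step 1 (isochoric): W = 0 (constant volume).
After step 1: P = 344 kPa (V unchanged).
Step 2 (isothermal): W = P₁V₁ ln(V₂/V₁) = (9288) ln(55.9/27) = 6759 J.
W_total = 0 + 6759 = 6759 J.

W_total ≈ 6760 J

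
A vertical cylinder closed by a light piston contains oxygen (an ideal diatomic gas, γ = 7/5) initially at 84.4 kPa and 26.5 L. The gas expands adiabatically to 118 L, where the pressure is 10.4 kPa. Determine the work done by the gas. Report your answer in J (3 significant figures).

Adiabatic: W = (P₁V₁ − P₂V₂)/(γ − 1) with γ = 7/5.
P₁V₁ = 2237 J, P₂V₂ = 1227 J.
W = (2237 − 1227) / 0.4 = 2524 J.

W ≈ 2520 J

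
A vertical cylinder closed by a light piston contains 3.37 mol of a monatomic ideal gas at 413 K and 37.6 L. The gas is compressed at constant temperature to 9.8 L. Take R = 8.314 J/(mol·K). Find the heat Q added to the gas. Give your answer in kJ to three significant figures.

Isothermal ⇒ ΔU = 0, so Q = W = nRT ln(V₂/V₁).
Q = (3.37)(8.314)(413) ln(9.8/37.6) = 11572 × -1.345 = -15559 J.

Q ≈ -15.6 kJ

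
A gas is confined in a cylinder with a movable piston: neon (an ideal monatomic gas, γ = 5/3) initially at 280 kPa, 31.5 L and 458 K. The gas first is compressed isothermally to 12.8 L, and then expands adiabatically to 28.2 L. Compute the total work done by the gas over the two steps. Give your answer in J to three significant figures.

W_total ≈ -2530 J

Step 1 (isothermal): W = P₁V₁ ln(V₂/V₁) = (8820) ln(12.8/31.5) = -7943 J.
After step 1: P = 689.1 kPa, V = 12.8 L, T = 458 K.
Step 2 (adiabatic): W = (P₁V₁ − P₂V₂)/(γ−1) = (8820 − 5209)/0.667 = 5416 J.
W_total = -7943 + 5416 = -2527 J.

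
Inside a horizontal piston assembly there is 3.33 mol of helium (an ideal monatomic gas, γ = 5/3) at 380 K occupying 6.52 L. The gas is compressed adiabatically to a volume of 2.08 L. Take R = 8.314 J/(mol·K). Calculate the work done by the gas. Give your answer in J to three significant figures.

W ≈ -18000 J

Adiabatic: TV^(γ−1) = const with γ = 5/3.
T₂ = T₁ (V₁/V₂)^(γ−1) = 380 × (6.52/2.08)^0.667 = 380 × 2.142 = 813.9 K.
W_by = nCᵥ(T₁ − T₂) = (3.33)(12.47)(380 − 813.9) = -18019 J.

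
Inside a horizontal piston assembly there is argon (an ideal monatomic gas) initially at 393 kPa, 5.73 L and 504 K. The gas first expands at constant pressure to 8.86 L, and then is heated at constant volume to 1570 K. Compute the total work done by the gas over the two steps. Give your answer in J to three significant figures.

W_total ≈ 1230 J

Step 1 (isobaric): W = PΔV = (393 kPa)(8.86 − 5.73 L) = 1230 J.
Step 2 (isochoric): W = 0 (constant volume).
W_total = 1230 + 0 = 1230 J.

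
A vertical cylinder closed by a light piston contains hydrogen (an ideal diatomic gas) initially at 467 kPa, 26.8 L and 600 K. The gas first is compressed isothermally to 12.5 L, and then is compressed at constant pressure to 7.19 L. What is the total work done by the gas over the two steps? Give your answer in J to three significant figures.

W_total ≈ -14900 J

Step 1 (isothermal): W = P₁V₁ ln(V₂/V₁) = (12516) ln(12.5/26.8) = -9545 J.
After step 1: P = 1001 kPa, V = 12.5 L, T = 600 K.
Step 2 (isobaric): W = PΔV = (1001 kPa)(7.19 − 12.5 L) = -5317 J.
W_total = -9545 − 5317 = -14862 J.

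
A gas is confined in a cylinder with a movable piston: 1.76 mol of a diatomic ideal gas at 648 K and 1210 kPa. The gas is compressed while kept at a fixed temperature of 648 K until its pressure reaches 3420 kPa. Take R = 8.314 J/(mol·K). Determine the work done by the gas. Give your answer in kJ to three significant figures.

Isothermal process: W = nRT ln(V₂/V₁) = nRT ln(P₁/P₂).
W = (1.76)(8.314)(648) × ln(1210/3420)
  = 9482 × ln(0.3538) = 9482 × -1.039
W_by_gas = -9852 J.

W ≈ -9.85 kJ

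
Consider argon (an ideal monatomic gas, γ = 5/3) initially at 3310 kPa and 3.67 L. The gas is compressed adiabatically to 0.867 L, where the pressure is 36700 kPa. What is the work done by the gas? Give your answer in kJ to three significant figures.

Adiabatic: W = (P₁V₁ − P₂V₂)/(γ − 1) with γ = 5/3.
P₁V₁ = 12148 J, P₂V₂ = 31819 J.
W = (12148 − 31819) / 0.6667 = -29507 J.

W ≈ -29.5 kJ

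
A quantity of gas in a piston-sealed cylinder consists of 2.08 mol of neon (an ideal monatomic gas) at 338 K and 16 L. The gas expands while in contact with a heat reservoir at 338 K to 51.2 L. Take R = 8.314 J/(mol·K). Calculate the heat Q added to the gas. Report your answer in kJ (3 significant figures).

Q ≈ 6.80 kJ

Isothermal ⇒ ΔU = 0, so Q = W = nRT ln(V₂/V₁).
Q = (2.08)(8.314)(338) ln(51.2/16) = 5845 × 1.163 = 6799 J.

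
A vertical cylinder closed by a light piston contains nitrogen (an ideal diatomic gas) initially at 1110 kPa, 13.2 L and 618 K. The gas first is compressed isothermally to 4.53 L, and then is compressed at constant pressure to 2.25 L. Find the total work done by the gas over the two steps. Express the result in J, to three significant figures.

Step 1 (isothermal): W = P₁V₁ ln(V₂/V₁) = (14652) ln(4.53/13.2) = -15670 J.
After step 1: P = 3234 kPa, V = 4.53 L, T = 618 K.
Step 2 (isobaric): W = PΔV = (3234 kPa)(2.25 − 4.53 L) = -7375 J.
W_total = -15670 − 7375 = -23045 J.

W_total ≈ -23000 J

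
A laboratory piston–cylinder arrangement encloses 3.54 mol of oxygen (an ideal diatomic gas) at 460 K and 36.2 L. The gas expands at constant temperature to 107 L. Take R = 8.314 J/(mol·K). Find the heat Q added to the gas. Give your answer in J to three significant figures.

Isothermal ⇒ ΔU = 0, so Q = W = nRT ln(V₂/V₁).
Q = (3.54)(8.314)(460) ln(107/36.2) = 13539 × 1.084 = 14673 J.

Q ≈ 14700 J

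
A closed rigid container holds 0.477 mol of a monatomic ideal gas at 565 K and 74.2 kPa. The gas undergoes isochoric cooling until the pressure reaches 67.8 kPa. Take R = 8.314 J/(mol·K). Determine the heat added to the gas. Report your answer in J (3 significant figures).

Constant volume ⇒ W = 0, so Q = ΔU = nCᵥΔT with Cᵥ = 3R/2 = 12.47 J/(mol·K).
At constant V, T₂/T₁ = P₂/P₁ ⇒ ΔT = T₁(P₂/P₁ − 1) = 565·(67.8/74.2 − 1) = -48.73 K.
ΔU = (0.477)(12.47)(-48.73) = -289.9 J.

Q ≈ -290 J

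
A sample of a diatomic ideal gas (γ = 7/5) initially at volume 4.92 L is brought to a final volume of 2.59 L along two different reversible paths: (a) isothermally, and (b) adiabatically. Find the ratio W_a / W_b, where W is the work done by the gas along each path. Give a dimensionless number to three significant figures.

Path (a) isothermal: W = P₁V₁ ln(V₂/V₁) → W_a/(P₁V₁) = -0.6417.
Path (b) adiabatic: W = P₁V₁(1 − (V₁/V₂)^(γ−1))/(γ−1) → W_b/(P₁V₁) = -0.7315.
W_a / W_b = -0.6417 / -0.7315 = 0.8772.

W_a / W_b ≈ 0.877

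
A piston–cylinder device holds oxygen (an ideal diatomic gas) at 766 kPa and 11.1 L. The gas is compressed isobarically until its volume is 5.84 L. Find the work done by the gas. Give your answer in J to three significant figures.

W ≈ -4030 J

Isobaric: W = P ΔV.
W = (766 kPa)(5.84 − 11.1 L) = (766)(-5.26) = -4029 J.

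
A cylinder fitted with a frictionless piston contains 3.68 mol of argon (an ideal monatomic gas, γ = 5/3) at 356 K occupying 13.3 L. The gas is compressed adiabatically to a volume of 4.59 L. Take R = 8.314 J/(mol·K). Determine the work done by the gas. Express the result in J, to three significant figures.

Adiabatic: TV^(γ−1) = const with γ = 5/3.
T₂ = T₁ (V₁/V₂)^(γ−1) = 356 × (13.3/4.59)^0.667 = 356 × 2.032 = 723.6 K.
W_by = nCᵥ(T₁ − T₂) = (3.68)(12.47)(356 − 723.6) = -16869 J.

W ≈ -16900 J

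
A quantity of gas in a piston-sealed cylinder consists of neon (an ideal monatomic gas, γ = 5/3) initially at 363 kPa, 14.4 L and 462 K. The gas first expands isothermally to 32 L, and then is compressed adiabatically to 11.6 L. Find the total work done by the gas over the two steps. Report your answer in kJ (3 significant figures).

W_total ≈ -3.41 kJ

Step 1 (isothermal): W = P₁V₁ ln(V₂/V₁) = (5227) ln(32/14.4) = 4174 J.
After step 1: P = 163.3 kPa, V = 32 L, T = 462 K.
Step 2 (adiabatic): W = (P₁V₁ − P₂V₂)/(γ−1) = (5227 − 10282)/0.667 = -7582 J.
W_total = 4174 − 7582 = -3408 J.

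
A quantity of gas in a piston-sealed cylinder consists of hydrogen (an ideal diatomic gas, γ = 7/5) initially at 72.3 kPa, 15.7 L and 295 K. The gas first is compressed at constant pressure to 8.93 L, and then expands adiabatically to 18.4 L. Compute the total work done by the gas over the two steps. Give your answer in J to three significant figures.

W_total ≈ -84.1 J

Step 1 (isobaric): W = PΔV = (72.3 kPa)(8.93 − 15.7 L) = -489.5 J.
After step 1: P = 72.3 kPa, V = 8.93 L, T = 167.8 K.
Step 2 (adiabatic): W = (P₁V₁ − P₂V₂)/(γ−1) = (645.6 − 483.5)/0.4 = 405.3 J.
W_total = -489.5 + 405.3 = -84.14 J.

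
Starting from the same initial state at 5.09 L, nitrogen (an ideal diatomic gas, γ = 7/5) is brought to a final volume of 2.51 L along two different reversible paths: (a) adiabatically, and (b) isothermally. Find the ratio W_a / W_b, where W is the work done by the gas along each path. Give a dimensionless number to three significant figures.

W_a / W_b ≈ 1.16

Path (a) adiabatic: W = P₁V₁(1 − (V₁/V₂)^(γ−1))/(γ−1) → W_a/(P₁V₁) = -0.8171.
Path (b) isothermal: W = P₁V₁ ln(V₂/V₁) → W_b/(P₁V₁) = -0.707.
W_a / W_b = -0.8171 / -0.707 = 1.156.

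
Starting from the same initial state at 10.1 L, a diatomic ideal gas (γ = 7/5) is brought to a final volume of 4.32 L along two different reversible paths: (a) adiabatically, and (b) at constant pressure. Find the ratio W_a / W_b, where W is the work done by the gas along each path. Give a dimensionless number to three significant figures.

W_a / W_b ≈ 1.77

Path (a) adiabatic: W = P₁V₁(1 − (V₁/V₂)^(γ−1))/(γ−1) → W_a/(P₁V₁) = -1.011.
Path (b) isobaric: W = P₁(V₂ − V₁) → W_b/(P₁V₁) = -0.5723.
W_a / W_b = -1.011 / -0.5723 = 1.767.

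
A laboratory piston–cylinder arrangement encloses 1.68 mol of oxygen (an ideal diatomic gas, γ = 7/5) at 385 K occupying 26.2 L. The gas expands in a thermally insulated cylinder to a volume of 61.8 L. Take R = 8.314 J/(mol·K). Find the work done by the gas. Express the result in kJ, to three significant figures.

W ≈ 3.91 kJ

Adiabatic: TV^(γ−1) = const with γ = 7/5.
T₂ = T₁ (V₁/V₂)^(γ−1) = 385 × (26.2/61.8)^0.4 = 385 × 0.7095 = 273.1 K.
W_by = nCᵥ(T₁ − T₂) = (1.68)(20.79)(385 − 273.1) = 3906 J.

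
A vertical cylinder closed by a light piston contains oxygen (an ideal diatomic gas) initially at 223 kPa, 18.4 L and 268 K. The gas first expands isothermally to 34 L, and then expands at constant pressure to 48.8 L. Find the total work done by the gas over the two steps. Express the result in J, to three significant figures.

Step 1 (isothermal): W = P₁V₁ ln(V₂/V₁) = (4103) ln(34/18.4) = 2519 J.
After step 1: P = 120.7 kPa, V = 34 L, T = 268 K.
Step 2 (isobaric): W = PΔV = (120.7 kPa)(48.8 − 34 L) = 1786 J.
W_total = 2519 + 1786 = 4306 J.

W_total ≈ 4310 J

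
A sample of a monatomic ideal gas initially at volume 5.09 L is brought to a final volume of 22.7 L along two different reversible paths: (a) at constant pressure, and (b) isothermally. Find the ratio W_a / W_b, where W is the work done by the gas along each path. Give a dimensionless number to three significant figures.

W_a / W_b ≈ 2.31

Path (a) isobaric: W = P₁(V₂ − V₁) → W_a/(P₁V₁) = 3.46.
Path (b) isothermal: W = P₁V₁ ln(V₂/V₁) → W_b/(P₁V₁) = 1.495.
W_a / W_b = 3.46 / 1.495 = 2.314.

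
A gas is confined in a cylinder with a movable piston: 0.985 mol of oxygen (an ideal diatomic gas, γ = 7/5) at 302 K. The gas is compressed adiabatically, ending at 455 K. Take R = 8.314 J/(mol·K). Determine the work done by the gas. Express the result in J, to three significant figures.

Adiabatic ⇒ Q = 0, so W_by = −ΔU = nCᵥ(T₁ − T₂).
Cᵥ = 5R/2 = 20.79 J/(mol·K).
W = (0.985)(20.79)(302 − 455) = -3132 J.

W ≈ -3130 J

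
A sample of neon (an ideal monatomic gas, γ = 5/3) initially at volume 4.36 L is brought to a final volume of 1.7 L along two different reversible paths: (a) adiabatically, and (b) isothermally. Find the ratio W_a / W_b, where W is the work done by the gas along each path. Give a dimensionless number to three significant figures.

W_a / W_b ≈ 1.39

Path (a) adiabatic: W = P₁V₁(1 − (V₁/V₂)^(γ−1))/(γ−1) → W_a/(P₁V₁) = -1.31.
Path (b) isothermal: W = P₁V₁ ln(V₂/V₁) → W_b/(P₁V₁) = -0.9418.
W_a / W_b = -1.31 / -0.9418 = 1.391.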